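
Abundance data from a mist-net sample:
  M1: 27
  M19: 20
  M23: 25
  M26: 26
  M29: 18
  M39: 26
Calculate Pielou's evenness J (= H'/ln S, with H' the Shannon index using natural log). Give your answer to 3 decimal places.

Total N = 27+20+25+26+18+26 = 142, so the proportions are 0.19014, 0.14085, 0.17606, 0.1831, 0.12676, 0.1831 (working shown to 5 dp, full precision carried).
H' = −Σ pᵢ ln pᵢ = −((-0.31563) + (-0.27607) + (-0.30580) + (-0.31085) + (-0.26182) + (-0.31085)) = 1.78103.
With S = 6 species, ln S = 1.79176, so J = 1.78103/1.79176 = 0.99401, i.e. 0.994 to 3 decimal places.

0.994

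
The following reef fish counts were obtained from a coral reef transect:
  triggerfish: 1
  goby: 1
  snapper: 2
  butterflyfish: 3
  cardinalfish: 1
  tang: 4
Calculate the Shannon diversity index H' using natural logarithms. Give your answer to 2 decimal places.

Total N = 1+1+2+3+1+4 = 12, so the proportions are 0.0833, 0.0833, 0.1667, 0.25, 0.0833, 0.3333 (working shown to 4 dp, full precision carried).
Each pᵢ ln pᵢ term: 0.0833×(-2.4849)=-0.2071, 0.0833×(-2.4849)=-0.2071, 0.1667×(-1.7918)=-0.2986, 0.25×(-1.3863)=-0.3466, 0.0833×(-2.4849)=-0.2071, 0.3333×(-1.0986)=-0.3662.
Sum = -1.6326, so H' = 1.63.

1.63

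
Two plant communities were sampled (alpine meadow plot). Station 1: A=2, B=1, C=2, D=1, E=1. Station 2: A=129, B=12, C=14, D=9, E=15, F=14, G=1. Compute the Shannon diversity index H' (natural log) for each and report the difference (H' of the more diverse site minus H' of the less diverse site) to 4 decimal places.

0.3594

Station 1: N=7, proportions 0.285714, 0.142857, 0.285714, 0.142857, 0.142857, giving H' = 1.549826 (working shown to 6 dp, full precision carried).
Station 2: N=194, proportions 0.664948, 0.061856, 0.072165, 0.046392, 0.07732, 0.072165, 0.005155, giving H' = 1.190415.
Difference = |1.549826 − 1.190415| = 0.359411, i.e. 0.3594 to 4 decimal places.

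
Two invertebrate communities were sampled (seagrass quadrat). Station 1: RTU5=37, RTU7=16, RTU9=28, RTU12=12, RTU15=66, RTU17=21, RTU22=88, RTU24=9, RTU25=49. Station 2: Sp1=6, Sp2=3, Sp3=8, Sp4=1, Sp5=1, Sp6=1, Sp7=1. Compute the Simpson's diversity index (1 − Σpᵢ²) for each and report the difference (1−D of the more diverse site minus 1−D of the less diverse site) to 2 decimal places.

Station 1: N=326, proportions 0.1135, 0.04908, 0.08589, 0.03681, 0.20245, 0.06442, 0.26994, 0.02761, 0.15031, giving 1−D = 0.83462 (working shown to 5 dp, full precision carried).
Station 2: N=21, proportions 0.28571, 0.14286, 0.38095, 0.04762, 0.04762, 0.04762, 0.04762, giving 1−D = 0.74376.
Difference = |0.83462 − 0.74376| = 0.09086, i.e. 0.09 to 2 decimal places.

0.09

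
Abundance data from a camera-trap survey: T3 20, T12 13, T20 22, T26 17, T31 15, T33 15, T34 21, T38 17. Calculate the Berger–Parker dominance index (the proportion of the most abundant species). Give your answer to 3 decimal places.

Total N = 20+13+22+17+15+15+21+17 = 140, so the proportions are 0.14286, 0.09286, 0.15714, 0.12143, 0.10714, 0.10714, 0.15, 0.12143 (working shown to 5 dp, full precision carried).
The largest proportion is 0.15714, i.e. d = 0.157 to 3 decimal places.

0.157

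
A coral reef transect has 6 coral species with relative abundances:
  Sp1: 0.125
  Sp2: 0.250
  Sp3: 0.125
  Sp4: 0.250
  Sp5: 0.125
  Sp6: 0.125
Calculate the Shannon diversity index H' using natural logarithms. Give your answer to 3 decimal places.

Each pᵢ ln pᵢ term (working shown to 5 dp, full precision carried): 0.125×(-2.07944)=-0.25993, 0.25×(-1.38629)=-0.34657, 0.125×(-2.07944)=-0.25993, 0.25×(-1.38629)=-0.34657, 0.125×(-2.07944)=-0.25993, 0.125×(-2.07944)=-0.25993.
Sum = -1.73287, so H' = 1.733.

1.733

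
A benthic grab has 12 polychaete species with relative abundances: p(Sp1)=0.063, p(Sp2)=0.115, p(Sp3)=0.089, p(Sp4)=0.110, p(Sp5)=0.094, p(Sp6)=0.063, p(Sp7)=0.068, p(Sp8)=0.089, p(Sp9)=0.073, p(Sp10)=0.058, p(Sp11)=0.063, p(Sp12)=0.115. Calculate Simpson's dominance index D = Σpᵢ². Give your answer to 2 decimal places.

D = 0.063² + 0.115² + 0.089² + 0.11² + 0.094² + 0.063² + 0.068² + 0.089² + 0.073² + 0.058² + 0.063² + 0.115² = 0.0040 + 0.0132 + 0.0079 + 0.0121 + 0.0088 + 0.0040 + 0.0046 + 0.0079 + 0.0053 + 0.0034 + 0.0040 + 0.0132 = 0.0885 (working shown to 4 dp, full precision carried).
To 2 decimal places, D = 0.09.

0.09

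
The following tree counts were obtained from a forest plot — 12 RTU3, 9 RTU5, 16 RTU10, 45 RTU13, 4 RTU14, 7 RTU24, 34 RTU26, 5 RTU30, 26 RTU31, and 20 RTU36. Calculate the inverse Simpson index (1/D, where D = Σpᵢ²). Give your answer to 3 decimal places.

6.563

Total N = 12+9+16+45+4+7+34+5+26+20 = 178, so the proportions are 0.0674157, 0.0505618, 0.0898876, 0.252809, 0.0224719, 0.0393258, 0.1910112, 0.0280899, 0.1460674, 0.1123596 (working shown to 7 dp, full precision carried).
D = 0.0674157² + 0.0505618² + 0.0898876² + 0.252809² + 0.0224719² + 0.0393258² + 0.1910112² + 0.0280899² + 0.1460674² + 0.1123596² = 0.0045449 + 0.0025565 + 0.0080798 + 0.0639124 + 0.0005050 + 0.0015465 + 0.0364853 + 0.0007890 + 0.0213357 + 0.0126247 = 0.1523798.
So 1/D = 6.56255, i.e. 6.563 to 3 decimal places.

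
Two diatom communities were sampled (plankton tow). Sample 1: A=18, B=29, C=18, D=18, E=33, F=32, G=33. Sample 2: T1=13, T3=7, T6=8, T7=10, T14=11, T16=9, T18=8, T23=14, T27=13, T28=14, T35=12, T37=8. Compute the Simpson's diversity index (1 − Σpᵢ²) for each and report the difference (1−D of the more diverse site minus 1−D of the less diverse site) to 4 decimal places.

Sample 1: N=181, proportions 0.099448, 0.160221, 0.099448, 0.099448, 0.18232, 0.176796, 0.18232, giving 1−D = 0.846922 (working shown to 6 dp, full precision carried).
Sample 2: N=127, proportions 0.102362, 0.055118, 0.062992, 0.07874, 0.086614, 0.070866, 0.062992, 0.110236, 0.102362, 0.110236, 0.094488, 0.062992, giving 1−D = 0.912146.
Difference = |0.846922 − 0.912146| = 0.065224, i.e. 0.0652 to 4 decimal places.

0.0652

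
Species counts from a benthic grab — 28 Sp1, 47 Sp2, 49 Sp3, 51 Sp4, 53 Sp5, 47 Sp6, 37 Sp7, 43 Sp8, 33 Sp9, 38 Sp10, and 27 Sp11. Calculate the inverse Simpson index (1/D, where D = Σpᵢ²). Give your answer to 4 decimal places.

Total N = 28+47+49+51+53+47+37+43+33+38+27 = 453, so the proportions are 0.061810155, 0.103752759, 0.10816777, 0.112582781, 0.116997792, 0.103752759, 0.081677704, 0.094922737, 0.072847682, 0.08388521, 0.059602649 (working shown to 9 dp, full precision carried).
D = 0.061810155² + 0.103752759² + 0.10816777² + 0.112582781² + 0.116997792² + 0.103752759² + 0.081677704² + 0.094922737² + 0.072847682² + 0.08388521² + 0.059602649² = 0.003820495 + 0.010764635 + 0.011700267 + 0.012674883 + 0.013688483 + 0.010764635 + 0.006671247 + 0.009010326 + 0.005306785 + 0.007036728 + 0.003552476 = 0.094990960.
So 1/D = 10.527317, i.e. 10.5273 to 4 decimal places.

10.5273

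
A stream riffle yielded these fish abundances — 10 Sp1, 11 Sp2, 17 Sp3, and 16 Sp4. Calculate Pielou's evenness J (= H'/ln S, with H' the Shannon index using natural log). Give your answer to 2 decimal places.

Total N = 10+11+17+16 = 54, so the proportions are 0.1852, 0.2037, 0.3148, 0.2963 (working shown to 4 dp, full precision carried).
H' = −Σ pᵢ ln pᵢ = −((-0.3123) + (-0.3241) + (-0.3639) + (-0.3604)) = 1.3607.
With S = 4 species, ln S = 1.3863, so J = 1.3607/1.3863 = 0.9815, i.e. 0.98 to 2 decimal places.

0.98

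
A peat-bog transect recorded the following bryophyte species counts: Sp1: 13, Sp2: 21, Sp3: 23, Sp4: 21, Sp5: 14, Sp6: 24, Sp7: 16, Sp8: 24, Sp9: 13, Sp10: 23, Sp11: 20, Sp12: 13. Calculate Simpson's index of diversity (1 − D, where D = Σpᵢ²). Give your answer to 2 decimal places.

0.91

Total N = 13+21+23+21+14+24+16+24+13+23+20+13 = 225, so the proportions are 0.0578, 0.0933, 0.1022, 0.0933, 0.0622, 0.1067, 0.0711, 0.1067, 0.0578, 0.1022, 0.0889, 0.0578 (working shown to 4 dp, full precision carried).
D = 0.0578² + 0.0933² + 0.1022² + 0.0933² + 0.0622² + 0.1067² + 0.0711² + 0.1067² + 0.0578² + 0.1022² + 0.0889² + 0.0578² = 0.0033 + 0.0087 + 0.0104 + 0.0087 + 0.0039 + 0.0114 + 0.0051 + 0.0114 + 0.0033 + 0.0104 + 0.0079 + 0.0033 = 0.0879.
So 1 − D = 0.9121, i.e. 0.91 to 2 decimal places.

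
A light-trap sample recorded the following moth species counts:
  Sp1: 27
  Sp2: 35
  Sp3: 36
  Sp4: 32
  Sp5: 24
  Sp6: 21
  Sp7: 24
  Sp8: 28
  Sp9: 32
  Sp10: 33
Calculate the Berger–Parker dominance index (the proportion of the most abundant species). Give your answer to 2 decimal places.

Total N = 27+35+36+32+24+21+24+28+32+33 = 292, so the proportions are 0.0925, 0.1199, 0.1233, 0.1096, 0.0822, 0.0719, 0.0822, 0.0959, 0.1096, 0.113 (working shown to 4 dp, full precision carried).
The largest proportion is 0.1233, i.e. d = 0.12 to 2 decimal places.

0.12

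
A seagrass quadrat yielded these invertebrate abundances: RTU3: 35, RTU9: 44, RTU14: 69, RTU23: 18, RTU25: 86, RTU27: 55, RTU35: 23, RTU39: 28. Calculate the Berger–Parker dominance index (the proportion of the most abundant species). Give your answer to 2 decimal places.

Total N = 35+44+69+18+86+55+23+28 = 358, so the proportions are 0.0978, 0.1229, 0.1927, 0.0503, 0.2402, 0.1536, 0.0642, 0.0782 (working shown to 4 dp, full precision carried).
The largest proportion is 0.2402, i.e. d = 0.24 to 2 decimal places.

0.24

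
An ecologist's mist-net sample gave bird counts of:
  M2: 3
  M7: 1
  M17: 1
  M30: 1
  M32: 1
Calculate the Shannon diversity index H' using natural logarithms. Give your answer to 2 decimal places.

1.48

Total N = 3+1+1+1+1 = 7, so the proportions are 0.4286, 0.1429, 0.1429, 0.1429, 0.1429 (working shown to 4 dp, full precision carried).
Each pᵢ ln pᵢ term: 0.4286×(-0.8473)=-0.3631, 0.1429×(-1.9459)=-0.2780, 0.1429×(-1.9459)=-0.2780, 0.1429×(-1.9459)=-0.2780, 0.1429×(-1.9459)=-0.2780.
Sum = -1.4751, so H' = 1.48.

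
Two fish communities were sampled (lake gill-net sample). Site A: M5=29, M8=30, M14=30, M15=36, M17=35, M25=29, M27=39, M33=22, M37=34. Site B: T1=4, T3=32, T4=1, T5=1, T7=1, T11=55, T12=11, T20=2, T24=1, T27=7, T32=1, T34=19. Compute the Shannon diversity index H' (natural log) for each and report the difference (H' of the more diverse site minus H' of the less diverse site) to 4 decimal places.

0.4965

Site A: N=284, proportions 0.102113, 0.105634, 0.105634, 0.126761, 0.123239, 0.102113, 0.137324, 0.077465, 0.119718, giving H' = 2.185605 (working shown to 6 dp, full precision carried).
Site B: N=135, proportions 0.02963, 0.237037, 0.007407, 0.007407, 0.007407, 0.407407, 0.081481, 0.014815, 0.007407, 0.051852, 0.007407, 0.140741, giving H' = 1.689120.
Difference = |2.185605 − 1.689120| = 0.496485, i.e. 0.4965 to 4 decimal places.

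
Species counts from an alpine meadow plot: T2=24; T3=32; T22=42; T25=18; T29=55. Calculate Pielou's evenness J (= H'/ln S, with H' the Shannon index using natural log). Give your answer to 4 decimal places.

Total N = 24+32+42+18+55 = 171, so the proportions are 0.140351, 0.187135, 0.245614, 0.105263, 0.321637 (working shown to 6 dp, full precision carried).
H' = −Σ pᵢ ln pᵢ = −((-0.275594) + (-0.313624) + (-0.344841) + (-0.236978) + (-0.364843)) = 1.535880.
With S = 5 species, ln S = 1.609438, so J = 1.535880/1.609438 = 0.954296, i.e. 0.9543 to 4 decimal places.

0.9543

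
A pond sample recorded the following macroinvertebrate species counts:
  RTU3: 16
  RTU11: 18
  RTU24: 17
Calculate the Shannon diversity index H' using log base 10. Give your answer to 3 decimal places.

0.477

Total N = 16+18+17 = 51, so the proportions are 0.31373, 0.35294, 0.33333 (working shown to 5 dp, full precision carried).
Each pᵢ log₁₀ pᵢ term: 0.31373×(-0.50345)=-0.15795, 0.35294×(-0.45230)=-0.15963, 0.33333×(-0.47712)=-0.15904.
Sum = -0.47662, so H' = 0.477.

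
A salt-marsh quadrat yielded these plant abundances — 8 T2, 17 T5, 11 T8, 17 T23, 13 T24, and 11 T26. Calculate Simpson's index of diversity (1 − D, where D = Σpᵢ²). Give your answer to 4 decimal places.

Total N = 8+17+11+17+13+11 = 77, so the proportions are 0.103896, 0.220779, 0.142857, 0.220779, 0.168831, 0.142857 (working shown to 6 dp, full precision carried).
D = 0.103896² + 0.220779² + 0.142857² + 0.220779² + 0.168831² + 0.142857² = 0.010794 + 0.048743 + 0.020408 + 0.048743 + 0.028504 + 0.020408 = 0.177602.
So 1 − D = 0.822398, i.e. 0.8224 to 4 decimal places.

0.8224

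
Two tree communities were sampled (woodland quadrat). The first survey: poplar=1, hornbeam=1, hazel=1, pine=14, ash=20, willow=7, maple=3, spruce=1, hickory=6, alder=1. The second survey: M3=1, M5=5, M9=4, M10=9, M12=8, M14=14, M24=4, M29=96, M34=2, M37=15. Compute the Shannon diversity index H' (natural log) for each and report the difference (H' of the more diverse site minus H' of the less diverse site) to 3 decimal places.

0.305

The first survey: N=55, proportions 0.018182, 0.018182, 0.018182, 0.254545, 0.363636, 0.127273, 0.054545, 0.018182, 0.109091, 0.018182, giving H' = 1.743166 (working shown to 6 dp, full precision carried).
The second survey: N=158, proportions 0.006329, 0.031646, 0.025316, 0.056962, 0.050633, 0.088608, 0.025316, 0.607595, 0.012658, 0.094937, giving H' = 1.438042.
Difference = |1.743166 − 1.438042| = 0.305124, i.e. 0.305 to 3 decimal places.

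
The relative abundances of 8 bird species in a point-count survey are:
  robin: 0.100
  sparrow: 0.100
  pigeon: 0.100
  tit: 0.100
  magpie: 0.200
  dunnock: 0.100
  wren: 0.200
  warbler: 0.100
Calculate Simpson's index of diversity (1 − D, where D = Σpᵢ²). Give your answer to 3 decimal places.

D = 0.1² + 0.1² + 0.1² + 0.1² + 0.2² + 0.1² + 0.2² + 0.1² = 0.01000 + 0.01000 + 0.01000 + 0.01000 + 0.04000 + 0.01000 + 0.04000 + 0.01000 = 0.14000 (working shown to 5 dp, full precision carried).
So 1 − D = 0.86000, i.e. 0.860 to 3 decimal places.

0.860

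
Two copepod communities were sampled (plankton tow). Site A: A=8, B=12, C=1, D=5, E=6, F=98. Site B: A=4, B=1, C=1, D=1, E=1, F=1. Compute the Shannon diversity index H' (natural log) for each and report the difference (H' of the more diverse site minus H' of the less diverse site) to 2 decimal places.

Site A: N=130, proportions 0.0615, 0.0923, 0.0077, 0.0385, 0.0462, 0.7538, giving H' = 0.9092 (working shown to 4 dp, full precision carried).
Site B: N=9, proportions 0.4444, 0.1111, 0.1111, 0.1111, 0.1111, 0.1111, giving H' = 1.5811.
Difference = |0.9092 − 1.5811| = 0.6719, i.e. 0.67 to 2 decimal places.

0.67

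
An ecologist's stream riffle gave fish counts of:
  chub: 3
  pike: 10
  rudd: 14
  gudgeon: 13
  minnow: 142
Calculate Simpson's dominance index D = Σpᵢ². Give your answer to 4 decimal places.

Total N = 3+10+14+13+142 = 182, so the proportions are 0.016484, 0.054945, 0.076923, 0.071429, 0.78022 (working shown to 6 dp, full precision carried).
D = 0.016484² + 0.054945² + 0.076923² + 0.071429² + 0.78022² = 0.000272 + 0.003019 + 0.005917 + 0.005102 + 0.608743 = 0.623053.
To 4 decimal places, D = 0.6231.

0.6231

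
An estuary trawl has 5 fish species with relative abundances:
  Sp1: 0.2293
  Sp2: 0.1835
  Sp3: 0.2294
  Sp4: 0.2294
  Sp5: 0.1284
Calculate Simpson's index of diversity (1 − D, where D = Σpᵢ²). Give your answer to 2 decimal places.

D = 0.2293² + 0.1835² + 0.2294² + 0.2294² + 0.1284² = 0.0526 + 0.0337 + 0.0526 + 0.0526 + 0.0165 = 0.2080 (working shown to 4 dp, full precision carried).
So 1 − D = 0.7920, i.e. 0.79 to 2 decimal places.

0.79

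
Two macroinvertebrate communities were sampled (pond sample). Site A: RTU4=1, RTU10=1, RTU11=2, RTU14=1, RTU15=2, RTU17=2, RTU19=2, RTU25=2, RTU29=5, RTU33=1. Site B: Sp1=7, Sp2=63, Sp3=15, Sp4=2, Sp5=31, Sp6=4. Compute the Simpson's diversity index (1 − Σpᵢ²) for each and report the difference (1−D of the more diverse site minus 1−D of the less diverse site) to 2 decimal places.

Site A: N=19, proportions 0.05263, 0.05263, 0.10526, 0.05263, 0.10526, 0.10526, 0.10526, 0.10526, 0.26316, 0.05263, giving 1−D = 0.86427 (working shown to 5 dp, full precision carried).
Site B: N=122, proportions 0.05738, 0.51639, 0.12295, 0.01639, 0.2541, 0.03279, giving 1−D = 0.64902.
Difference = |0.86427 − 0.64902| = 0.21525, i.e. 0.22 to 2 decimal places.

0.22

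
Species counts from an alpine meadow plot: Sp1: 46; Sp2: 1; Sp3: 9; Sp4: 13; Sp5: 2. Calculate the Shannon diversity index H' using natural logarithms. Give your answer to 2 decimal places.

1.01

Total N = 46+1+9+13+2 = 71, so the proportions are 0.6479, 0.0141, 0.1268, 0.1831, 0.0282 (working shown to 4 dp, full precision carried).
Each pᵢ ln pᵢ term: 0.6479×(-0.4340)=-0.2812, 0.0141×(-4.2627)=-0.0600, 0.1268×(-2.0655)=-0.2618, 0.1831×(-1.6977)=-0.3109, 0.0282×(-3.5695)=-0.1006.
Sum = -1.0145, so H' = 1.01.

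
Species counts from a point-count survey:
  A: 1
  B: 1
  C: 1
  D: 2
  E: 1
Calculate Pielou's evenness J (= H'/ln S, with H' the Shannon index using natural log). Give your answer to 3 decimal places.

0.970

Total N = 1+1+1+2+1 = 6, so the proportions are 0.16667, 0.16667, 0.16667, 0.33333, 0.16667 (working shown to 5 dp, full precision carried).
H' = −Σ pᵢ ln pᵢ = −((-0.29863) + (-0.29863) + (-0.29863) + (-0.36620) + (-0.29863)) = 1.56071.
With S = 5 species, ln S = 1.60944, so J = 1.56071/1.60944 = 0.96972, i.e. 0.970 to 3 decimal places.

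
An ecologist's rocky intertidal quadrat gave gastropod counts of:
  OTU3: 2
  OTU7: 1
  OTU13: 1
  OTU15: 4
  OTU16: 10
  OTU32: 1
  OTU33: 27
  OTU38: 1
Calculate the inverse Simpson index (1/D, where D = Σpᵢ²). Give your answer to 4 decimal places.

Total N = 2+1+1+4+10+1+27+1 = 47, so the proportions are 0.0425532, 0.0212766, 0.0212766, 0.0851064, 0.212766, 0.0212766, 0.5744681, 0.0212766 (working shown to 7 dp, full precision carried).
D = 0.0425532² + 0.0212766² + 0.0212766² + 0.0851064² + 0.212766² + 0.0212766² + 0.5744681² + 0.0212766² = 0.0018108 + 0.0004527 + 0.0004527 + 0.0072431 + 0.0452694 + 0.0004527 + 0.3300136 + 0.0004527 = 0.3861476.
So 1/D = 2.589683, i.e. 2.5897 to 4 decimal places.

2.5897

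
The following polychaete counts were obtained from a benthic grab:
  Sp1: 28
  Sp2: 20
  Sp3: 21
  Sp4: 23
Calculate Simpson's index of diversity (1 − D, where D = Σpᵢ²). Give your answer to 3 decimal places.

0.746

Total N = 28+20+21+23 = 92, so the proportions are 0.30435, 0.21739, 0.22826, 0.25 (working shown to 5 dp, full precision carried).
D = 0.30435² + 0.21739² + 0.22826² + 0.25² = 0.09263 + 0.04726 + 0.05210 + 0.06250 = 0.25449.
So 1 − D = 0.74551, i.e. 0.746 to 3 decimal places.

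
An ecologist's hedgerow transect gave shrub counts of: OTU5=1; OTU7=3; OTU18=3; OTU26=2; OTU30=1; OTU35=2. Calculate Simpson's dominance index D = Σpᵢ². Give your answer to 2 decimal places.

Total N = 1+3+3+2+1+2 = 12, so the proportions are 0.0833, 0.25, 0.25, 0.1667, 0.0833, 0.1667 (working shown to 4 dp, full precision carried).
D = 0.0833² + 0.25² + 0.25² + 0.1667² + 0.0833² + 0.1667² = 0.0069 + 0.0625 + 0.0625 + 0.0278 + 0.0069 + 0.0278 = 0.1944.
To 2 decimal places, D = 0.19.

0.19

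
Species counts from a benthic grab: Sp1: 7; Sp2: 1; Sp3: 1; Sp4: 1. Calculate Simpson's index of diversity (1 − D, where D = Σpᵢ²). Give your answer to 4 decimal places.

0.4800

Total N = 7+1+1+1 = 10, so the proportions are 0.7, 0.1, 0.1, 0.1 (working shown to 6 dp, full precision carried).
D = 0.7² + 0.1² + 0.1² + 0.1² = 0.490000 + 0.010000 + 0.010000 + 0.010000 = 0.520000.
So 1 − D = 0.480000, i.e. 0.4800 to 4 decimal places.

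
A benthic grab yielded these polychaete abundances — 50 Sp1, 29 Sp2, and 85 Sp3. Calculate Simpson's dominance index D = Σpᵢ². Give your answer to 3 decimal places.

Total N = 50+29+85 = 164, so the proportions are 0.30488, 0.17683, 0.51829 (working shown to 5 dp, full precision carried).
D = 0.30488² + 0.17683² + 0.51829² = 0.09295 + 0.03127 + 0.26863 = 0.39285.
To 3 decimal places, D = 0.393.

0.393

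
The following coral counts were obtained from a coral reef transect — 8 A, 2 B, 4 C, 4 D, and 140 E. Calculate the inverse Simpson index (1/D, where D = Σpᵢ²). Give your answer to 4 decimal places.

1.2672

Total N = 8+2+4+4+140 = 158, so the proportions are 0.0506329, 0.0126582, 0.0253165, 0.0253165, 0.8860759 (working shown to 7 dp, full precision carried).
D = 0.0506329² + 0.0126582² + 0.0253165² + 0.0253165² + 0.8860759² = 0.0025637 + 0.0001602 + 0.0006409 + 0.0006409 + 0.7851306 = 0.7891364.
So 1/D = 1.267208, i.e. 1.2672 to 4 decimal places.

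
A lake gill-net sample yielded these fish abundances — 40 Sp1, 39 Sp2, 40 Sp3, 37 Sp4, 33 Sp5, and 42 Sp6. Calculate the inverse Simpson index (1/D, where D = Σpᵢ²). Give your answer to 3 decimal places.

5.967

Total N = 40+39+40+37+33+42 = 231, so the proportions are 0.1731602, 0.1688312, 0.1731602, 0.1601732, 0.1428571, 0.1818182 (working shown to 7 dp, full precision carried).
D = 0.1731602² + 0.1688312² + 0.1731602² + 0.1601732² + 0.1428571² + 0.1818182² = 0.0299844 + 0.0285040 + 0.0299844 + 0.0256554 + 0.0204082 + 0.0330579 = 0.1675943.
So 1/D = 5.96679, i.e. 5.967 to 3 decimal places.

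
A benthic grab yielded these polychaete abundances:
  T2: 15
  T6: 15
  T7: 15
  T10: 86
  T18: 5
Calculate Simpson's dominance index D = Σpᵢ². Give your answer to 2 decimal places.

Total N = 15+15+15+86+5 = 136, so the proportions are 0.1103, 0.1103, 0.1103, 0.6324, 0.0368 (working shown to 4 dp, full precision carried).
D = 0.1103² + 0.1103² + 0.1103² + 0.6324² + 0.0368² = 0.0122 + 0.0122 + 0.0122 + 0.3999 + 0.0014 = 0.4377.
To 2 decimal places, D = 0.44.

0.44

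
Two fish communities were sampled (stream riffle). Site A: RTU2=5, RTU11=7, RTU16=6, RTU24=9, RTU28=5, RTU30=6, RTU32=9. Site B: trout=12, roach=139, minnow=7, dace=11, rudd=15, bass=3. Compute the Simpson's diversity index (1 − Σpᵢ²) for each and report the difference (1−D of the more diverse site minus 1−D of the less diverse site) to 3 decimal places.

Site A: N=47, proportions 0.10638, 0.14894, 0.12766, 0.19149, 0.10638, 0.12766, 0.19149, giving 1−D = 0.84925 (working shown to 5 dp, full precision carried).
Site B: N=187, proportions 0.06417, 0.74332, 0.03743, 0.05882, 0.08021, 0.01604, giving 1−D = 0.43181.
Difference = |0.84925 − 0.43181| = 0.41744, i.e. 0.417 to 3 decimal places.

0.417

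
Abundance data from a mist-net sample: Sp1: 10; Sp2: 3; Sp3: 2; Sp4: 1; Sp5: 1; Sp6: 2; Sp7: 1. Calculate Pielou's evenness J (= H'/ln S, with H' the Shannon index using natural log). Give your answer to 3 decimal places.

Total N = 10+3+2+1+1+2+1 = 20, so the proportions are 0.5, 0.15, 0.1, 0.05, 0.05, 0.1, 0.05 (working shown to 5 dp, full precision carried).
H' = −Σ pᵢ ln pᵢ = −((-0.34657) + (-0.28457) + (-0.23026) + (-0.14979) + (-0.14979) + (-0.23026) + (-0.14979)) = 1.54102.
With S = 7 species, ln S = 1.94591, so J = 1.54102/1.94591 = 0.79193, i.e. 0.792 to 3 decimal places.

0.792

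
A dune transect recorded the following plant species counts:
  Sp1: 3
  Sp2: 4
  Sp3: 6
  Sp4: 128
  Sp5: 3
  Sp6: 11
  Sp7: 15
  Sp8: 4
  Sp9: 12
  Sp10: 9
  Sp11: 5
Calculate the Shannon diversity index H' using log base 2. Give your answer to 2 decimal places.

2.06

Total N = 3+4+6+128+3+11+15+4+12+9+5 = 200, so the proportions are 0.015, 0.02, 0.03, 0.64, 0.015, 0.055, 0.075, 0.02, 0.06, 0.045, 0.025 (working shown to 4 dp, full precision carried).
Each pᵢ log₂ pᵢ term: 0.015×(-6.0589)=-0.0909, 0.02×(-5.6439)=-0.1129, 0.03×(-5.0589)=-0.1518, 0.64×(-0.6439)=-0.4121, 0.015×(-6.0589)=-0.0909, 0.055×(-4.1844)=-0.2301, 0.075×(-3.7370)=-0.2803, 0.02×(-5.6439)=-0.1129, 0.06×(-4.0589)=-0.2435, 0.045×(-4.4739)=-0.2013, 0.025×(-5.3219)=-0.1330.
Sum = -2.0597, so H' = 2.06.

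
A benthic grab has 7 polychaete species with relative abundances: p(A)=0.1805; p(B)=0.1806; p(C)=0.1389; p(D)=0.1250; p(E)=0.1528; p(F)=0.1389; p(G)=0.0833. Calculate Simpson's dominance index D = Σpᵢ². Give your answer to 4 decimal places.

0.1497

D = 0.1805² + 0.1806² + 0.1389² + 0.125² + 0.1528² + 0.1389² + 0.0833² = 0.032580 + 0.032616 + 0.019293 + 0.015625 + 0.023348 + 0.019293 + 0.006939 = 0.149695 (working shown to 6 dp, full precision carried).
To 4 decimal places, D = 0.1497.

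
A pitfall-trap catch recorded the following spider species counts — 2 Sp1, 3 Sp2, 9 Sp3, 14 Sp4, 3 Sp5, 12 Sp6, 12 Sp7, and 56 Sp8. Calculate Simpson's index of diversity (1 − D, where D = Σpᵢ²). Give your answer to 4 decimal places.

0.6978

Total N = 2+3+9+14+3+12+12+56 = 111, so the proportions are 0.018018, 0.027027, 0.081081, 0.126126, 0.027027, 0.108108, 0.108108, 0.504505 (working shown to 6 dp, full precision carried).
D = 0.018018² + 0.027027² + 0.081081² + 0.126126² + 0.027027² + 0.108108² + 0.108108² + 0.504505² = 0.000325 + 0.000730 + 0.006574 + 0.015908 + 0.000730 + 0.011687 + 0.011687 + 0.254525 = 0.302167.
So 1 − D = 0.697833, i.e. 0.6978 to 4 decimal places.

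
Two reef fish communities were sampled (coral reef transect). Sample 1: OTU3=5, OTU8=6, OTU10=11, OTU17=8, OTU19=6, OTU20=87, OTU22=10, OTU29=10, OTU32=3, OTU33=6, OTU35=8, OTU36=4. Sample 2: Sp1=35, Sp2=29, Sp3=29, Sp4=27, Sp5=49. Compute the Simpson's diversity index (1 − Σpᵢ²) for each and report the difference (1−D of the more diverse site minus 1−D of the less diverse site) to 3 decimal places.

Sample 1: N=164, proportions 0.030488, 0.036585, 0.067073, 0.04878, 0.036585, 0.530488, 0.060976, 0.060976, 0.018293, 0.036585, 0.04878, 0.02439, giving 1−D = 0.696014 (working shown to 6 dp, full precision carried).
Sample 2: N=169, proportions 0.207101, 0.171598, 0.171598, 0.159763, 0.289941, giving 1−D = 0.788628.
Difference = |0.696014 − 0.788628| = 0.092614, i.e. 0.093 to 3 decimal places.

0.093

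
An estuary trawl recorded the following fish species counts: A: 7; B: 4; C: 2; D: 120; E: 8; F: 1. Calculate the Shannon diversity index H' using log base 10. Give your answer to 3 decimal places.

Total N = 7+4+2+120+8+1 = 142, so the proportions are 0.049296, 0.028169, 0.014085, 0.84507, 0.056338, 0.007042 (working shown to 6 dp, full precision carried).
Each pᵢ log₁₀ pᵢ term: 0.049296×(-1.307190)=-0.064439, 0.028169×(-1.550228)=-0.043668, 0.014085×(-1.851258)=-0.026074, 0.84507×(-0.073107)=-0.061781, 0.056338×(-1.249198)=-0.070377, 0.007042×(-2.152288)=-0.015157.
Sum = -0.281496, so H' = 0.281.

0.281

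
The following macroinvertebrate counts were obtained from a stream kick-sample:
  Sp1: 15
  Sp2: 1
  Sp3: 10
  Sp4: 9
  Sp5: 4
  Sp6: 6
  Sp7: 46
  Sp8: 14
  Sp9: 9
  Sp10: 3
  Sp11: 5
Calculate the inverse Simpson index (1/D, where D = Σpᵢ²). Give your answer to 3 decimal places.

5.157

Total N = 15+1+10+9+4+6+46+14+9+3+5 = 122, so the proportions are 0.1229508, 0.0081967, 0.0819672, 0.0737705, 0.0327869, 0.0491803, 0.3770492, 0.1147541, 0.0737705, 0.0245902, 0.0409836 (working shown to 7 dp, full precision carried).
D = 0.1229508² + 0.0081967² + 0.0819672² + 0.0737705² + 0.0327869² + 0.0491803² + 0.3770492² + 0.1147541² + 0.0737705² + 0.0245902² + 0.0409836² = 0.0151169 + 0.0000672 + 0.0067186 + 0.0054421 + 0.0010750 + 0.0024187 + 0.1421661 + 0.0131685 + 0.0054421 + 0.0006047 + 0.0016797 = 0.1938995.
So 1/D = 5.15731, i.e. 5.157 to 3 decimal places.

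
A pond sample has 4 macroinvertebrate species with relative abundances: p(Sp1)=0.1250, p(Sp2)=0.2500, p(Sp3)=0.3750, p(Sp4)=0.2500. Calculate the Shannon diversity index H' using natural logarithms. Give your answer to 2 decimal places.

Each pᵢ ln pᵢ term (working shown to 4 dp, full precision carried): 0.125×(-2.0794)=-0.2599, 0.25×(-1.3863)=-0.3466, 0.375×(-0.9808)=-0.3678, 0.25×(-1.3863)=-0.3466.
Sum = -1.3209, so H' = 1.32.

1.32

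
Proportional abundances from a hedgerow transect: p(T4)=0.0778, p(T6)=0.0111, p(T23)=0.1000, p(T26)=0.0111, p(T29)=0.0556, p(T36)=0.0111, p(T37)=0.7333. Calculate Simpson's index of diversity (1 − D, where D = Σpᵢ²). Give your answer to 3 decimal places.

D = 0.0778² + 0.0111² + 0.1² + 0.0111² + 0.0556² + 0.0111² + 0.7333² = 0.00605 + 0.00012 + 0.01000 + 0.00012 + 0.00309 + 0.00012 + 0.53773 = 0.55724 (working shown to 5 dp, full precision carried).
So 1 − D = 0.44276, i.e. 0.443 to 3 decimal places.

0.443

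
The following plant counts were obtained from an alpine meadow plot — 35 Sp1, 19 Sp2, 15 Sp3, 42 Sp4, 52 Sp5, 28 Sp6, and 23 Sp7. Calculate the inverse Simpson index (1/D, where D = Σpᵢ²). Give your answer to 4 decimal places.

Total N = 35+19+15+42+52+28+23 = 214, so the proportions are 0.1635514, 0.08878505, 0.07009346, 0.19626168, 0.24299065, 0.13084112, 0.10747664 (working shown to 8 dp, full precision carried).
D = 0.1635514² + 0.08878505² + 0.07009346² + 0.19626168² + 0.24299065² + 0.13084112² + 0.10747664² = 0.02674906 + 0.00788278 + 0.00491309 + 0.03851865 + 0.05904446 + 0.01711940 + 0.01155123 = 0.16577867.
So 1/D = 6.032139, i.e. 6.0321 to 4 decimal places.

6.0321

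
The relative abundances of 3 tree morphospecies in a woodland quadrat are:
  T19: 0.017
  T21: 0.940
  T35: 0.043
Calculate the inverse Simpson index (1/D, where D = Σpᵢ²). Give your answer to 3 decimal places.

D = 0.017² + 0.94² + 0.043² = 0.000289 + 0.883600 + 0.001849 = 0.885738 (working shown to 6 dp, full precision carried).
So 1/D = 1.12900, i.e. 1.129 to 3 decimal places.

1.129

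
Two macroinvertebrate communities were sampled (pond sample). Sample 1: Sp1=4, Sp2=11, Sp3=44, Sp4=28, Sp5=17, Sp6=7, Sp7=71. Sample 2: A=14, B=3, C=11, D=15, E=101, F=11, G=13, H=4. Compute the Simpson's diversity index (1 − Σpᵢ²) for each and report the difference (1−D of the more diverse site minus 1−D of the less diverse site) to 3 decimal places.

0.125

Sample 1: N=182, proportions 0.02198, 0.06044, 0.24176, 0.15385, 0.09341, 0.03846, 0.39011, giving 1−D = 0.75136 (working shown to 5 dp, full precision carried).
Sample 2: N=172, proportions 0.0814, 0.01744, 0.06395, 0.08721, 0.58721, 0.06395, 0.07558, 0.02326, giving 1−D = 0.62622.
Difference = |0.75136 − 0.62622| = 0.12514, i.e. 0.125 to 3 decimal places.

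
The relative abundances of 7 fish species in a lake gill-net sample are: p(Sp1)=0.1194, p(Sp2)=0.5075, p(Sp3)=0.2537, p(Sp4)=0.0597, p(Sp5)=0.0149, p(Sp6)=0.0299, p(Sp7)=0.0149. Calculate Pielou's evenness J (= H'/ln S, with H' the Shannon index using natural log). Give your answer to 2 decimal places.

0.69

H' = −Σ pᵢ ln pᵢ = −((-0.2538) + (-0.3442) + (-0.3480) + (-0.1683) + (-0.0627) + (-0.1049) + (-0.0627)) = 1.3445 (working shown to 4 dp, full precision carried).
With S = 7 species, ln S = 1.9459, so J = 1.3445/1.9459 = 0.6909, i.e. 0.69 to 2 decimal places.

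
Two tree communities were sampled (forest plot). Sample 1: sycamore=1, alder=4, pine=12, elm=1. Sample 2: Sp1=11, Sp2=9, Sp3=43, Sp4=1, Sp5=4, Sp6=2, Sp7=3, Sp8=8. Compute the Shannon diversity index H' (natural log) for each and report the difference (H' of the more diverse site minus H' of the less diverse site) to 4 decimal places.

0.5706

Sample 1: N=18, proportions 0.0555556, 0.2222222, 0.6666667, 0.0555556, giving H' = 0.9257019 (working shown to 7 dp, full precision carried).
Sample 2: N=81, proportions 0.1358025, 0.1111111, 0.5308642, 0.0123457, 0.0493827, 0.0246914, 0.037037, 0.0987654, giving H' = 1.4963465.
Difference = |0.9257019 − 1.4963465| = 0.5706446, i.e. 0.5706 to 4 decimal places.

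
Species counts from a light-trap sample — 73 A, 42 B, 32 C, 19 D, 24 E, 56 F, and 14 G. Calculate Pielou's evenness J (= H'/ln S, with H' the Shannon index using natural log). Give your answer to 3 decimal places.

Total N = 73+42+32+19+24+56+14 = 260, so the proportions are 0.28077, 0.16154, 0.12308, 0.07308, 0.09231, 0.21538, 0.05385 (working shown to 5 dp, full precision carried).
H' = −Σ pᵢ ln pᵢ = −((-0.35664) + (-0.29449) + (-0.25784) + (-0.19119) + (-0.21993) + (-0.33069) + (-0.15732)) = 1.80809.
With S = 7 species, ln S = 1.94591, so J = 1.80809/1.94591 = 0.92918, i.e. 0.929 to 3 decimal places.

0.929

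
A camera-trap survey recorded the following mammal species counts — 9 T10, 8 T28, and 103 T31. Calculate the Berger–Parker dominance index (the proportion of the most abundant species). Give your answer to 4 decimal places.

0.8583

Total N = 9+8+103 = 120, so the proportions are 0.075, 0.066667, 0.858333 (working shown to 6 dp, full precision carried).
The largest proportion is 0.858333, i.e. d = 0.8583 to 4 decimal places.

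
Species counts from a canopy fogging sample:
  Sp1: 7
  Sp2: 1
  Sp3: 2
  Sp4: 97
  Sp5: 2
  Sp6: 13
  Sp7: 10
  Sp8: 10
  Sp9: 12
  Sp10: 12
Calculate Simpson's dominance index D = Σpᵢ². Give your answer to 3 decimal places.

Total N = 7+1+2+97+2+13+10+10+12+12 = 166, so the proportions are 0.04217, 0.00602, 0.01205, 0.58434, 0.01205, 0.07831, 0.06024, 0.06024, 0.07229, 0.07229 (working shown to 5 dp, full precision carried).
D = 0.04217² + 0.00602² + 0.01205² + 0.58434² + 0.01205² + 0.07831² + 0.06024² + 0.06024² + 0.07229² + 0.07229² = 0.00178 + 0.00004 + 0.00015 + 0.34145 + 0.00015 + 0.00613 + 0.00363 + 0.00363 + 0.00523 + 0.00523 = 0.36740.
To 3 decimal places, D = 0.367.

0.367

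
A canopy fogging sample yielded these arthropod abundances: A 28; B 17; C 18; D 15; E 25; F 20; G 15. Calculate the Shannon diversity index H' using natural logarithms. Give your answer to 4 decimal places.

1.9191

Total N = 28+17+18+15+25+20+15 = 138, so the proportions are 0.202899, 0.123188, 0.130435, 0.108696, 0.181159, 0.144928, 0.108696 (working shown to 6 dp, full precision carried).
Each pᵢ ln pᵢ term: 0.202899×(-1.595049)=-0.323633, 0.123188×(-2.094040)=-0.257961, 0.130435×(-2.036882)=-0.265680, 0.108696×(-2.219203)=-0.241218, 0.181159×(-1.708378)=-0.309489, 0.144928×(-1.931521)=-0.279931, 0.108696×(-2.219203)=-0.241218.
Sum = -1.919130, so H' = 1.9191.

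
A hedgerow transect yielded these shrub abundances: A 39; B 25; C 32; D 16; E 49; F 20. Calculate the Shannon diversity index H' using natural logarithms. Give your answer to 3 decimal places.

Total N = 39+25+32+16+49+20 = 181, so the proportions are 0.21547, 0.13812, 0.1768, 0.0884, 0.27072, 0.1105 (working shown to 5 dp, full precision carried).
Each pᵢ ln pᵢ term: 0.21547×(-1.53494)=-0.33073, 0.13812×(-1.97962)=-0.27343, 0.1768×(-1.73276)=-0.30634, 0.0884×(-2.42591)=-0.21444, 0.27072×(-1.30668)=-0.35374, 0.1105×(-2.20276)=-0.24340.
Sum = -1.72209, so H' = 1.722.

1.722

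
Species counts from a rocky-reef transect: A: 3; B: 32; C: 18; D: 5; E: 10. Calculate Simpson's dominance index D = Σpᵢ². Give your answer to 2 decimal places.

Total N = 3+32+18+5+10 = 68, so the proportions are 0.0441, 0.4706, 0.2647, 0.0735, 0.1471 (working shown to 4 dp, full precision carried).
D = 0.0441² + 0.4706² + 0.2647² + 0.0735² + 0.1471² = 0.0019 + 0.2215 + 0.0701 + 0.0054 + 0.0216 = 0.3205.
To 2 decimal places, D = 0.32.

0.32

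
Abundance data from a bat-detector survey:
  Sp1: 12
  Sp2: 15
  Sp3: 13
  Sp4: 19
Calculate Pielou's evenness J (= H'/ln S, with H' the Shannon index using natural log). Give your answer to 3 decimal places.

Total N = 12+15+13+19 = 59, so the proportions are 0.20339, 0.25424, 0.22034, 0.32203 (working shown to 5 dp, full precision carried).
H' = −Σ pᵢ ln pᵢ = −((-0.32392) + (-0.34817) + (-0.33328) + (-0.36490)) = 1.37028.
With S = 4 species, ln S = 1.38629, so J = 1.37028/1.38629 = 0.98845, i.e. 0.988 to 3 decimal places.

0.988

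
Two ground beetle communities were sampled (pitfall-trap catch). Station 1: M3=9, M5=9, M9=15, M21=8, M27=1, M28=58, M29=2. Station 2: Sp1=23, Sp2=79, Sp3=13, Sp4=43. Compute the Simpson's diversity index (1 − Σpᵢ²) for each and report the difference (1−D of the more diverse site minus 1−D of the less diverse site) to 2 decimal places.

Station 1: N=102, proportions 0.08824, 0.08824, 0.14706, 0.07843, 0.0098, 0.56863, 0.01961, giving 1−D = 0.63283 (working shown to 5 dp, full precision carried).
Station 2: N=158, proportions 0.14557, 0.5, 0.08228, 0.27215, giving 1−D = 0.64797.
Difference = |0.63283 − 0.64797| = 0.01514, i.e. 0.02 to 2 decimal places.

0.02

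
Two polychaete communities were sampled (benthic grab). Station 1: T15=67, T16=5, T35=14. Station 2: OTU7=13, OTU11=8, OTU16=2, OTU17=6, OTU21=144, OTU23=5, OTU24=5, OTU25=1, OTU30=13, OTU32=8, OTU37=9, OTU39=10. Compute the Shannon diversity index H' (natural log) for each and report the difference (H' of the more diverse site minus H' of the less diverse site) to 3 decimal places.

0.798

Station 1: N=86, proportions 0.77907, 0.05814, 0.16279, giving H' = 0.65541 (working shown to 5 dp, full precision carried).
Station 2: N=224, proportions 0.05804, 0.03571, 0.00893, 0.02679, 0.64286, 0.02232, 0.02232, 0.00446, 0.05804, 0.03571, 0.04018, 0.04464, giving H' = 1.45341.
Difference = |0.65541 − 1.45341| = 0.79800, i.e. 0.798 to 3 decimal places.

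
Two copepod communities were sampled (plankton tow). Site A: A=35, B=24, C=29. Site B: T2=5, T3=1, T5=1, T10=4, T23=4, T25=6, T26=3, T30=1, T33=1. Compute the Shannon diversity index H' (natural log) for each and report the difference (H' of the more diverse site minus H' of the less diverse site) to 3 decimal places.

0.895

Site A: N=88, proportions 0.39773, 0.27273, 0.32955, giving H' = 1.08686 (working shown to 5 dp, full precision carried).
Site B: N=26, proportions 0.19231, 0.03846, 0.03846, 0.15385, 0.15385, 0.23077, 0.11538, 0.03846, 0.03846, giving H' = 1.98179.
Difference = |1.08686 − 1.98179| = 0.89493, i.e. 0.895 to 3 decimal places.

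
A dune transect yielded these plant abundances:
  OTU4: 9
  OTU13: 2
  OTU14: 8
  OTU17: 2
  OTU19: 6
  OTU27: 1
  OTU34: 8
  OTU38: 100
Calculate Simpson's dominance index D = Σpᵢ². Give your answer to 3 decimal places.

0.554

Total N = 9+2+8+2+6+1+8+100 = 136, so the proportions are 0.06618, 0.01471, 0.05882, 0.01471, 0.04412, 0.00735, 0.05882, 0.73529 (working shown to 5 dp, full precision carried).
D = 0.06618² + 0.01471² + 0.05882² + 0.01471² + 0.04412² + 0.00735² + 0.05882² + 0.73529² = 0.00438 + 0.00022 + 0.00346 + 0.00022 + 0.00195 + 0.00005 + 0.00346 + 0.54066 = 0.55439.
To 3 decimal places, D = 0.554.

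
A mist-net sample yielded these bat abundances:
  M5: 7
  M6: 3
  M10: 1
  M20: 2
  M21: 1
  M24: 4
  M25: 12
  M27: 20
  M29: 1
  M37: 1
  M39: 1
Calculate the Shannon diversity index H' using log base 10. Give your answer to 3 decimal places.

0.794

Total N = 7+3+1+2+1+4+12+20+1+1+1 = 53, so the proportions are 0.13208, 0.0566, 0.01887, 0.03774, 0.01887, 0.07547, 0.22642, 0.37736, 0.01887, 0.01887, 0.01887 (working shown to 5 dp, full precision carried).
Each pᵢ log₁₀ pᵢ term: 0.13208×(-0.87918)=-0.11612, 0.0566×(-1.24715)=-0.07059, 0.01887×(-1.72428)=-0.03253, 0.03774×(-1.42325)=-0.05371, 0.01887×(-1.72428)=-0.03253, 0.07547×(-1.12222)=-0.08470, 0.22642×(-0.64509)=-0.14606, 0.37736×(-0.42325)=-0.15972, 0.01887×(-1.72428)=-0.03253, 0.01887×(-1.72428)=-0.03253, 0.01887×(-1.72428)=-0.03253.
Sum = -0.79356, so H' = 0.794.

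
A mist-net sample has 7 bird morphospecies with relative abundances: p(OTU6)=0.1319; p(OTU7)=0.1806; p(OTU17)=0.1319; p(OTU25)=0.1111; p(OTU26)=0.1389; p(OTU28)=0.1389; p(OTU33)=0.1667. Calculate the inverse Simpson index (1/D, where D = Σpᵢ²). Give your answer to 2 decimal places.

6.84

D = 0.1319² + 0.1806² + 0.1319² + 0.1111² + 0.1389² + 0.1389² + 0.1667² = 0.017398 + 0.032616 + 0.017398 + 0.012343 + 0.019293 + 0.019293 + 0.027789 = 0.146130 (working shown to 6 dp, full precision carried).
So 1/D = 6.8432, i.e. 6.84 to 2 decimal places.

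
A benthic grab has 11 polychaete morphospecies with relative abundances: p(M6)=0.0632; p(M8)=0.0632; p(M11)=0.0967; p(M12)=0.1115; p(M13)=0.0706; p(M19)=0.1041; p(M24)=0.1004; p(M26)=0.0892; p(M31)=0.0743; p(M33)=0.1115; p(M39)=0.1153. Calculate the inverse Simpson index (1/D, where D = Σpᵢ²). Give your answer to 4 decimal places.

D = 0.0632² + 0.0632² + 0.0967² + 0.1115² + 0.0706² + 0.1041² + 0.1004² + 0.0892² + 0.0743² + 0.1115² + 0.1153² = 0.003994240 + 0.003994240 + 0.009350890 + 0.012432250 + 0.004984360 + 0.010836810 + 0.010080160 + 0.007956640 + 0.005520490 + 0.012432250 + 0.013294090 = 0.094876420 (working shown to 9 dp, full precision carried).
So 1/D = 10.540027, i.e. 10.5400 to 4 decimal places.

10.5400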